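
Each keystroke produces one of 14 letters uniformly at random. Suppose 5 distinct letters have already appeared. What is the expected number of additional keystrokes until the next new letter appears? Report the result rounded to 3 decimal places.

Each keystroke yields a new letter with probability (14-5)/14 = 9/14, so the wait is geometric with mean 14/9.
E = 14/9 = 1.5556.

1.556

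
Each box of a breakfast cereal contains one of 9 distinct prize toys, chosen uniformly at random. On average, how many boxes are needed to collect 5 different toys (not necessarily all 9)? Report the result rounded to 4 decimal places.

6.7107

Going from k to k+1 distinct takes a geometric number of boxes with mean 9/(9-k).
Sum over k = 0,...,4: E = 9/9 + 9/8 + 9/7 + 9/6 + 9/5 = 6.71071.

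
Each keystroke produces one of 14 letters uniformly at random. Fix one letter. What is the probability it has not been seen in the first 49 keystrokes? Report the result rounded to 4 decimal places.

0.0265

On each keystroke the fixed letter fails to appear with probability 13/14.
P(still missing after 49) = (13/14)^49 = 0.02648.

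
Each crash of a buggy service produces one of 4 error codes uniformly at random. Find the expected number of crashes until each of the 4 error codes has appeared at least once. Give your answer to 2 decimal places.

Split into phases: going from k distinct to k+1 distinct takes on average 4/(4-k) crashes.
E[T] = 4/4 + 4/3 + 4/2 + 4/1 = 4·H_{4}.
H_{4} = 2.083, so E[T] = 8.333.

8.33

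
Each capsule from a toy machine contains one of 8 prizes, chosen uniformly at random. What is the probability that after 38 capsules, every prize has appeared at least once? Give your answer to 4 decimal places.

0.9505

By inclusion–exclusion over which prizes are missing,
P(all seen) = Σ_{j=0}^{8} (-1)^j C(8,j)((8-j)/8)^38
= 1.00000 - 0.05005 + 0.00050 - 0.00000 + 0.00000 - 0.00000 + 0.00000 - 0.00000 + 0.00000
= 0.95045.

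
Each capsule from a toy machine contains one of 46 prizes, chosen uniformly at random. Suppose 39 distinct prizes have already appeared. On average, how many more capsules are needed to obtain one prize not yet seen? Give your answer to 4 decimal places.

The number of capsules until the next new prize is geometric with success probability 7/46, so its mean is 46/7.
E = 46/7 = 6.57143.

6.5714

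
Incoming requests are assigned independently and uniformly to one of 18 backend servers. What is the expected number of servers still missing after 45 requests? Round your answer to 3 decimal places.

1.375

For each server, P(unseen after 45) = (17/18)^45 = 0.0764.
By linearity of expectation, E[unseen] = 18·(17/18)^45 = 1.3747.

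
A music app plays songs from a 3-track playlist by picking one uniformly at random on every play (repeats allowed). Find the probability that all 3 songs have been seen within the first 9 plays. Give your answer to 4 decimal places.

Let A_i be the event that song i is missing after 9 plays. By inclusion–exclusion on the A_i,
P(all seen) = Σ_{j=0}^{3} (-1)^j C(3,j)((3-j)/3)^9
= 1.00000 - 0.07804 + 0.00015 - 0.00000
= 0.92212.

0.9221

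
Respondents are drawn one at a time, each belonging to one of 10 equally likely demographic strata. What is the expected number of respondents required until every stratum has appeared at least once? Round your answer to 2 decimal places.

29.29

After k distinct strata have appeared, the next respondent gives a new one with probability (10-k)/10, so the expected wait for the (k+1)-th is 10/(10-k).
E[T] = 10/10 + 10/9 + 10/8 + ... + 10/2 + 10/1 = 10·H_{10}.
H_{10} = 2.929, so E[T] = 29.290.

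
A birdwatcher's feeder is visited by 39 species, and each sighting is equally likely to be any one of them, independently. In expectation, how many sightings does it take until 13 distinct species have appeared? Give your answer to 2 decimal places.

With k distinct species already seen, the next new one arrives after an expected 39/(39-k) sightings.
Sum over k = 0,...,12: E = 39/39 + 39/38 + 39/37 + ... + 39/28 + 39/27 = 15.566.

15.57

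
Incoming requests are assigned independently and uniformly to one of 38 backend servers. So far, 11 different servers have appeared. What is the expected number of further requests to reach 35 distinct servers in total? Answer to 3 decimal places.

78.209

From k distinct to k+1 distinct takes on average 38/(38-k) requests.
Sum over k = 11,...,34: E = 38/27 + 38/26 + 38/25 + ... + 38/5 + 38/4 = 78.2087.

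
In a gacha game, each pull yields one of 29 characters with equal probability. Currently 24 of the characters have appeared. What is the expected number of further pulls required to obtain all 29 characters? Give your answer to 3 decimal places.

66.217

The wait to go from k to k+1 distinct characters is geometric with mean 29/(29-k).
Sum over k = 24,...,28: E = 29/5 + 29/4 + 29/3 + 29/2 + 29/1 = 66.2167.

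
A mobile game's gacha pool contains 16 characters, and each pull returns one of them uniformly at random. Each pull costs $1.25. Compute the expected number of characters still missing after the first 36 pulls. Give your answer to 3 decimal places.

1.567

For each character, P(unseen after 36) = (15/16)^36 = 0.0979.
By linearity of expectation, E[unseen] = 16·(15/16)^36 = 1.5671.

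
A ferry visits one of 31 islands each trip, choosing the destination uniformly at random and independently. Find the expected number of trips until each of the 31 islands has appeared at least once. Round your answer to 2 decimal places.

124.84

After k distinct islands have appeared, the next trip gives a new one with probability (31-k)/31, so the expected wait for the (k+1)-th is 31/(31-k).
E[T] = 31/31 + 31/30 + 31/29 + ... + 31/2 + 31/1 = 31·H_{31}.
H_{31} = 4.027, so E[T] = 124.845.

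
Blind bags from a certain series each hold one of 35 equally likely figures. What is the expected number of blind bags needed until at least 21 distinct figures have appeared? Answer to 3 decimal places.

31.333

Going from k to k+1 distinct takes a geometric number of blind bags with mean 35/(35-k).
Sum over k = 0,...,20: E = 35/35 + 35/34 + 35/33 + ... + 35/16 + 35/15 = 31.3327.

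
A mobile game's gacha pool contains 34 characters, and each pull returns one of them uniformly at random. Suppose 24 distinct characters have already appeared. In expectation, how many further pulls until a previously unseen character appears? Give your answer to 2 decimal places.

3.40

Each pull yields a new character with probability (34-24)/34 = 10/34, so the wait is geometric with mean 34/10.
E = 34/10 = 3.400.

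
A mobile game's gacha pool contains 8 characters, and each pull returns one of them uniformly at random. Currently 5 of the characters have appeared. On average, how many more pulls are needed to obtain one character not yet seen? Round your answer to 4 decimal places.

Each pull yields a new character with probability (8-5)/8 = 3/8, so the wait is geometric with mean 8/3.
E = 8/3 = 2.66667.

2.6667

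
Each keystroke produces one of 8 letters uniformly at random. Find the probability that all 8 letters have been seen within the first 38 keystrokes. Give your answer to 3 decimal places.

By inclusion–exclusion over which letters are missing,
P(all seen) = Σ_{j=0}^{8} (-1)^j C(8,j)((8-j)/8)^38
= 1.0000 - 0.0500 + 0.0005 - 0.0000 + 0.0000 - 0.0000 + 0.0000 - 0.0000 + 0.0000
= 0.9505.

0.950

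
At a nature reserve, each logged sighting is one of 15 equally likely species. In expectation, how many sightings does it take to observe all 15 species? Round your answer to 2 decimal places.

49.77

The wait to go from k to k+1 distinct species is geometric with mean 15/(15-k).
E[T] = 15/15 + 15/14 + 15/13 + ... + 15/2 + 15/1 = 15·H_{15}.
H_{15} = 3.318, so E[T] = 49.773.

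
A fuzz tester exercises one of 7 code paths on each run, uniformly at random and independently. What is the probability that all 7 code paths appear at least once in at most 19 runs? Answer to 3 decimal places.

Let A_i be the event that code path i is missing after 19 runs. By inclusion–exclusion on the A_i,
P(all seen) = Σ_{j=0}^{7} (-1)^j C(7,j)((7-j)/7)^19
= 1.0000 - 0.3742 + 0.0351 - 0.0008 + 0.0000 - 0.0000 + 0.0000 - 0.0000
= 0.6601.

0.660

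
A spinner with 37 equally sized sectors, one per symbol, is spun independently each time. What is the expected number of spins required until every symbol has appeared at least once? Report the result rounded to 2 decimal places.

Split into phases: going from k distinct to k+1 distinct takes on average 37/(37-k) spins.
E[T] = 37/37 + 37/36 + 37/35 + ... + 37/2 + 37/1 = 37·H_{37}.
H_{37} = 4.202, so E[T] = 155.459.

155.46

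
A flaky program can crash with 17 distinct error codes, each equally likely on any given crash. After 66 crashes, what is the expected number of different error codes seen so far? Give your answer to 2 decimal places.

16.69

For each error code, P(seen in 66 crashes) = 1 - (16/17)^66 = 0.982.
By linearity of expectation, E[distinct seen] = 17·(1 - (16/17)^66) = 16.689.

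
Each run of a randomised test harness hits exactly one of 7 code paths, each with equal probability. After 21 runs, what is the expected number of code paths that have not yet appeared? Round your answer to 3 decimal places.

For each code path, P(unseen after 21) = (6/7)^21 = 0.0393.
By linearity of expectation, E[unseen] = 7·(6/7)^21 = 0.2749.

0.275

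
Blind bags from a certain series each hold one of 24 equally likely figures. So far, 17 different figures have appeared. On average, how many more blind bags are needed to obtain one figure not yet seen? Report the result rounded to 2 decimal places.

The number of blind bags until the next new figure is geometric with success probability 7/24, so its mean is 24/7.
E = 24/7 = 3.429.

3.43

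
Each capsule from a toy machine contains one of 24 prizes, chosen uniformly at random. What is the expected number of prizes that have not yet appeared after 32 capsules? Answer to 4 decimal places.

For each prize, P(unseen after 32) = (23/24)^32 = 0.25617.
By linearity of expectation, E[unseen] = 24·(23/24)^32 = 6.14812.

6.1481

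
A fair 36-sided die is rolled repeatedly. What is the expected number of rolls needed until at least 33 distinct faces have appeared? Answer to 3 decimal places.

84.284

Going from k to k+1 distinct takes a geometric number of rolls with mean 36/(36-k).
Sum over k = 0,...,32: E = 36/36 + 36/35 + 36/34 + ... + 36/5 + 36/4 = 84.2841.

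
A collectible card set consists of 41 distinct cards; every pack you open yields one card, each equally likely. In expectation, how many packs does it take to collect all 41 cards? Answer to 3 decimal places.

176.420

Split into phases: going from k distinct to k+1 distinct takes on average 41/(41-k) packs.
E[T] = 41/41 + 41/40 + 41/39 + ... + 41/2 + 41/1 = 41·H_{41}.
H_{41} = 4.3029, so E[T] = 176.4203.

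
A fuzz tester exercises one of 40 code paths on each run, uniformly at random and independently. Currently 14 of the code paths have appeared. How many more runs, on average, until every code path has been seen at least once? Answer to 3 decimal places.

154.177

The wait to go from k to k+1 distinct code paths is geometric with mean 40/(40-k).
Sum over k = 14,...,39: E = 40/26 + 40/25 + 40/24 + ... + 40/2 + 40/1 = 154.1768.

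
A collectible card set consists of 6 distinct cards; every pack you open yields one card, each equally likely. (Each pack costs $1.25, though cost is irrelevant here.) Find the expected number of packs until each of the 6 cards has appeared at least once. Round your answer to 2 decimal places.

14.70

The wait to go from k to k+1 distinct cards is geometric with mean 6/(6-k).
E[T] = 6/6 + 6/5 + 6/4 + 6/3 + 6/2 + 6/1 = 6·H_{6}.
H_{6} = 2.450, so E[T] = 14.700.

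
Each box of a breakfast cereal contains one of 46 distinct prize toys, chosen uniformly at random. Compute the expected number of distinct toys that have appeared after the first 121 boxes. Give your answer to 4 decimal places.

42.7806

For each toy, P(seen in 121 boxes) = 1 - (45/46)^121 = 0.93001.
By linearity of expectation, E[distinct seen] = 46·(1 - (45/46)^121) = 42.78060.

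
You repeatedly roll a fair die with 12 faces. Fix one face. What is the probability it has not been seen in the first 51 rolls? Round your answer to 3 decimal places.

Each roll misses the fixed face with probability (12-1)/12 = 11/12, independently.
P(still missing after 51) = (11/12)^51 = 0.0118.

0.012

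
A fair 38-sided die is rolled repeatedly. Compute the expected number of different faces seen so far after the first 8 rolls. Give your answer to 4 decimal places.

7.3007

For each face, P(seen in 8 rolls) = 1 - (37/38)^8 = 0.19212.
By linearity of expectation, E[distinct seen] = 38·(1 - (37/38)^8) = 7.30069.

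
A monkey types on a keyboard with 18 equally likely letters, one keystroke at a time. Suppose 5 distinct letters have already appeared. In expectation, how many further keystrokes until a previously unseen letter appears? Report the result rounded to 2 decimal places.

The number of keystrokes until the next new letter is geometric with success probability 13/18, so its mean is 18/13.
E = 18/13 = 1.385.

1.38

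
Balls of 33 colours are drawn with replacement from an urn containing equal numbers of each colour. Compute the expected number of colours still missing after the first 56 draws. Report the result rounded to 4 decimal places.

For each colour, P(unseen after 56) = (32/33)^56 = 0.17849.
By linearity of expectation, E[unseen] = 33·(32/33)^56 = 5.89023.

5.8902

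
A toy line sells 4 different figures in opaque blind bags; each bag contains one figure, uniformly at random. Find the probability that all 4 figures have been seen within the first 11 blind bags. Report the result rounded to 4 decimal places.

0.8340

Let A_i be the event that figure i is missing after 11 blind bags. By inclusion–exclusion on the A_i,
P(all seen) = Σ_{j=0}^{4} (-1)^j C(4,j)((4-j)/4)^11
= 1.00000 - 0.16894 + 0.00293 - 0.00000 + 0.00000
= 0.83399.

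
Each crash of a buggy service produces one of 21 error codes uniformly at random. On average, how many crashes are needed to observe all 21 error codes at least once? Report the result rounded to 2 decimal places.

76.55

The wait to go from k to k+1 distinct error codes is geometric with mean 21/(21-k).
E[T] = 21/21 + 21/20 + 21/19 + ... + 21/2 + 21/1 = 21·H_{21}.
H_{21} = 3.645, so E[T] = 76.553.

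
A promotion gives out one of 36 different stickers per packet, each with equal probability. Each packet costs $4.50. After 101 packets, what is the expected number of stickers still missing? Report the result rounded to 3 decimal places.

2.092

For each sticker, P(unseen after 101) = (35/36)^101 = 0.0581.
By linearity of expectation, E[unseen] = 36·(35/36)^101 = 2.0923.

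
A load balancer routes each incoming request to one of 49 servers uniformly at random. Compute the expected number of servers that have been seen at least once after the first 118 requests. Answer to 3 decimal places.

44.699

For each server, P(seen in 118 requests) = 1 - (48/49)^118 = 0.9122.
By linearity of expectation, E[distinct seen] = 49·(1 - (48/49)^118) = 44.6994.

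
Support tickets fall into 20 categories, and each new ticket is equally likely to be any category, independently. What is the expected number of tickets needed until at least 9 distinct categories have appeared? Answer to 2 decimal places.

11.56

Going from k to k+1 distinct takes a geometric number of tickets with mean 20/(20-k).
Sum over k = 0,...,8: E = 20/20 + 20/19 + 20/18 + ... + 20/13 + 20/12 = 11.557.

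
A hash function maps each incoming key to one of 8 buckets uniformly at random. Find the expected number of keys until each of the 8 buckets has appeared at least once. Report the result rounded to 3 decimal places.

21.743

The wait to go from k to k+1 distinct buckets is geometric with mean 8/(8-k).
E[T] = 8/8 + 8/7 + 8/6 + ... + 8/2 + 8/1 = 8·H_{8}.
H_{8} = 2.7179, so E[T] = 21.7429.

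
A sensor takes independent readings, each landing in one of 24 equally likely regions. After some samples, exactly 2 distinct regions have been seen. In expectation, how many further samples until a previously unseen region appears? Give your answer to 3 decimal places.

1.091

Each sample yields a new region with probability (24-2)/24 = 22/24, so the wait is geometric with mean 24/22.
E = 24/22 = 1.0909.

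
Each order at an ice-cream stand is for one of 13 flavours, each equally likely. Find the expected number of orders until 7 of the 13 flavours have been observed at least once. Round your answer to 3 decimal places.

With k distinct flavours already seen, the next new one arrives after an expected 13/(13-k) orders.
Sum over k = 0,...,6: E = 13/13 + 13/12 + 13/11 + ... + 13/8 + 13/7 = 9.4917.

9.492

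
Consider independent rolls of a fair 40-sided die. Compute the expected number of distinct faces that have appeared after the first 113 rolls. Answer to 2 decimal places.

37.71

For each face, P(seen in 113 rolls) = 1 - (39/40)^113 = 0.943.
By linearity of expectation, E[distinct seen] = 40·(1 - (39/40)^113) = 37.711.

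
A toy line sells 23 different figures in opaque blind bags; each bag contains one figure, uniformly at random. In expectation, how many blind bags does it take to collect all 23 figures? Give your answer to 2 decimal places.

The wait to go from k to k+1 distinct figures is geometric with mean 23/(23-k).
E[T] = 23/23 + 23/22 + 23/21 + ... + 23/2 + 23/1 = 23·H_{23}.
H_{23} = 3.734, so E[T] = 85.889.

85.89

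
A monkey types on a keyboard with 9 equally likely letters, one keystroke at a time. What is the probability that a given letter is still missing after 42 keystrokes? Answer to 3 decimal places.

Each keystroke misses the fixed letter with probability (9-1)/9 = 8/9, independently.
P(still missing after 42) = (8/9)^42 = 0.0071.

0.007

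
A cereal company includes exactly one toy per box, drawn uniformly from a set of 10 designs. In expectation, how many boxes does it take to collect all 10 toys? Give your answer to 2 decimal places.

29.29

After k distinct toys have appeared, the next box gives a new one with probability (10-k)/10, so the expected wait for the (k+1)-th is 10/(10-k).
E[T] = 10/10 + 10/9 + 10/8 + ... + 10/2 + 10/1 = 10·H_{10}.
H_{10} = 2.929, so E[T] = 29.290.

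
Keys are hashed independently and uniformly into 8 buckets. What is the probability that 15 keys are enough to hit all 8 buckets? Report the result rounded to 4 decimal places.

0.2482

Let A_i be the event that bucket i is missing after 15 keys. By inclusion–exclusion on the A_i,
P(all seen) = Σ_{j=0}^{8} (-1)^j C(8,j)((8-j)/8)^15
= 1.00000 - 1.07947 + 0.37418 - 0.04857 + 0.00214 - 0.00002 + 0.00000 - 0.00000 + 0.00000
= 0.24825.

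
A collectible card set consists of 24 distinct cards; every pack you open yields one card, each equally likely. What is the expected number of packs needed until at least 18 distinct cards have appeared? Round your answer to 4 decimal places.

With k distinct cards already seen, the next new one arrives after an expected 24/(24-k) packs.
Sum over k = 0,...,17: E = 24/24 + 24/23 + 24/22 + ... + 24/8 + 24/7 = 31.82300.

31.8230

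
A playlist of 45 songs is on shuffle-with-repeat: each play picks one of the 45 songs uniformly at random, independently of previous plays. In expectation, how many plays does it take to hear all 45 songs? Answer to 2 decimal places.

197.77

Split into phases: going from k distinct to k+1 distinct takes on average 45/(45-k) plays.
E[T] = 45/45 + 45/44 + 45/43 + ... + 45/2 + 45/1 = 45·H_{45}.
H_{45} = 4.395, so E[T] = 197.773.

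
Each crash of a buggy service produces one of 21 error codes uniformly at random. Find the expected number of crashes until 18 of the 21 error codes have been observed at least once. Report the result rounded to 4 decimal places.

With k distinct error codes already seen, the next new one arrives after an expected 21/(21-k) crashes.
Sum over k = 0,...,17: E = 21/21 + 21/20 + 21/19 + ... + 21/5 + 21/4 = 38.05253.

38.0525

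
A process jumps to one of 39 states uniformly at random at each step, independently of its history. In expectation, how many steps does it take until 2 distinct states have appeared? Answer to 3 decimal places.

2.026

Going from k to k+1 distinct takes a geometric number of steps with mean 39/(39-k).
Sum over k = 0,...,1: E = 39/39 + 39/38 = 2.0263.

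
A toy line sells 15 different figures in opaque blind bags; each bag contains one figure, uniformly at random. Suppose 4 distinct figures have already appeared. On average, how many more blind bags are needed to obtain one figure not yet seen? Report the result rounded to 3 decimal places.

1.364

The number of blind bags until the next new figure is geometric with success probability 11/15, so its mean is 15/11.
E = 15/11 = 1.3636.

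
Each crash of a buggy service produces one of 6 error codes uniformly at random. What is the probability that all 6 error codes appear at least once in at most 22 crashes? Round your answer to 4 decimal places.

Let A_i be the event that error code i is missing after 22 crashes. By inclusion–exclusion on the A_i,
P(all seen) = Σ_{j=0}^{6} (-1)^j C(6,j)((6-j)/6)^22
= 1.00000 - 0.10868 + 0.00200 - 0.00000 + 0.00000 - 0.00000 + 0.00000
= 0.89332.

0.8933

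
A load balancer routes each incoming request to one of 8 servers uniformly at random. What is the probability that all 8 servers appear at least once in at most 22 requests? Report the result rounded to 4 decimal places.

Let A_i be the event that server i is missing after 22 requests. By inclusion–exclusion on the A_i,
P(all seen) = Σ_{j=0}^{8} (-1)^j C(8,j)((8-j)/8)^22
= 1.00000 - 0.42390 + 0.04995 - 0.00181 + 0.00002 - 0.00000 + 0.00000 - 0.00000 + 0.00000
= 0.62425.

0.6243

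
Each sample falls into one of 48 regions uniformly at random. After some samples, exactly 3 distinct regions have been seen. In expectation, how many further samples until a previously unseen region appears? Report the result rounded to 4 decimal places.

The number of samples until the next new region is geometric with success probability 45/48, so its mean is 48/45.
E = 48/45 = 1.06667.

1.0667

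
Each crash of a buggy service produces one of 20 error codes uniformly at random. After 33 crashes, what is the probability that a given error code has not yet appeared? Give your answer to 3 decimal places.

0.184

Each crash misses the fixed error code with probability (20-1)/20 = 19/20, independently.
P(still missing after 33) = (19/20)^33 = 0.1840.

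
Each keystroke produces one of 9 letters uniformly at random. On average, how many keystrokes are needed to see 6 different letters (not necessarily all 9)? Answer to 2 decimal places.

8.96

Going from k to k+1 distinct takes a geometric number of keystrokes with mean 9/(9-k).
Sum over k = 0,...,5: E = 9/9 + 9/8 + 9/7 + 9/6 + 9/5 + 9/4 = 8.961.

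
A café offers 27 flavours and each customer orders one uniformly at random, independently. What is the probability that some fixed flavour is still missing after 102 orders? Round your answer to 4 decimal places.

Each order misses the fixed flavour with probability (27-1)/27 = 26/27, independently.
P(still missing after 102) = (26/27)^102 = 0.02129.

0.0213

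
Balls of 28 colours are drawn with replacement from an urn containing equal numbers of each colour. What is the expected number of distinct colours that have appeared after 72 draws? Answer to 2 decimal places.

For each colour, P(seen in 72 draws) = 1 - (27/28)^72 = 0.927.
By linearity of expectation, E[distinct seen] = 28·(1 - (27/28)^72) = 25.958.

25.96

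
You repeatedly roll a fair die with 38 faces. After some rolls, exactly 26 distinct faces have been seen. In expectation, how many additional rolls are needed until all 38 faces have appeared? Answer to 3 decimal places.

117.922

With k distinct faces already seen, the next new one takes an expected 38/(38-k) rolls.
Sum over k = 26,...,37: E = 38/12 + 38/11 + 38/10 + ... + 38/2 + 38/1 = 117.9220.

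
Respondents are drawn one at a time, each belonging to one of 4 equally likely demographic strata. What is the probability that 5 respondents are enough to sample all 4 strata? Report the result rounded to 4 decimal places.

0.2344

By inclusion–exclusion over which strata are missing,
P(all seen) = Σ_{j=0}^{4} (-1)^j C(4,j)((4-j)/4)^5
= 1.00000 - 0.94922 + 0.18750 - 0.00391 + 0.00000
= 0.23438.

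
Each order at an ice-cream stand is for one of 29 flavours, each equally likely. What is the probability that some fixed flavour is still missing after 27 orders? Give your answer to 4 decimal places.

0.3877

On each order the fixed flavour fails to appear with probability 28/29.
P(still missing after 27) = (28/29)^27 = 0.38772.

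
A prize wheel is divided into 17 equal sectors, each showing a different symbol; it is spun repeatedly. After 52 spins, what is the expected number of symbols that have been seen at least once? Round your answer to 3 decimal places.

16.273

For each symbol, P(seen in 52 spins) = 1 - (16/17)^52 = 0.9573.
By linearity of expectation, E[distinct seen] = 17·(1 - (16/17)^52) = 16.2733.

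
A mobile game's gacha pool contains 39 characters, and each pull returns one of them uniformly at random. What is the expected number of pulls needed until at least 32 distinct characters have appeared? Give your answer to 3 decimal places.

64.767

Going from k to k+1 distinct takes a geometric number of pulls with mean 39/(39-k).
Sum over k = 0,...,31: E = 39/39 + 39/38 + 39/37 + ... + 39/9 + 39/8 = 64.7667.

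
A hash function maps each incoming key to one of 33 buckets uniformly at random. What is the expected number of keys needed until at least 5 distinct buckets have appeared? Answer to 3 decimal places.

Going from k to k+1 distinct takes a geometric number of keys with mean 33/(33-k).
Sum over k = 0,...,4: E = 33/33 + 33/32 + 33/31 + 33/30 + 33/29 = 5.3337.

5.334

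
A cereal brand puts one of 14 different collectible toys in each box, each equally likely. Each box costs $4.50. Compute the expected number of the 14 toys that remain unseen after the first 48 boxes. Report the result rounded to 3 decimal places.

For each toy, P(unseen after 48) = (13/14)^48 = 0.0285.
By linearity of expectation, E[unseen] = 14·(13/14)^48 = 0.3993.

0.399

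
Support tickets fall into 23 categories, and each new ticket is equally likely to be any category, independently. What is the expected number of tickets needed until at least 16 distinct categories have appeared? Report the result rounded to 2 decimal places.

Going from k to k+1 distinct takes a geometric number of tickets with mean 23/(23-k).
Sum over k = 0,...,15: E = 23/23 + 23/22 + 23/21 + ... + 23/9 + 23/8 = 26.253.

26.25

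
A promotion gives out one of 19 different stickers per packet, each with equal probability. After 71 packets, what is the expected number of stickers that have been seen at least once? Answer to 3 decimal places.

18.591

For each sticker, P(seen in 71 packets) = 1 - (18/19)^71 = 0.9785.
By linearity of expectation, E[distinct seen] = 19·(1 - (18/19)^71) = 18.5911.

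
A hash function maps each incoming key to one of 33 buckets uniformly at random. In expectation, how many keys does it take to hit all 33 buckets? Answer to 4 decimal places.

The wait to go from k to k+1 distinct buckets is geometric with mean 33/(33-k).
E[T] = 33/33 + 33/32 + 33/31 + ... + 33/2 + 33/1 = 33·H_{33}.
H_{33} = 4.08880, so E[T] = 134.93034.

134.9303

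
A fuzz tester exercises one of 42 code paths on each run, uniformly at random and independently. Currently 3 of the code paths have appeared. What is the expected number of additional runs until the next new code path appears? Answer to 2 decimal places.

Each run yields a new code path with probability (42-3)/42 = 39/42, so the wait is geometric with mean 42/39.
E = 42/39 = 1.077.

1.08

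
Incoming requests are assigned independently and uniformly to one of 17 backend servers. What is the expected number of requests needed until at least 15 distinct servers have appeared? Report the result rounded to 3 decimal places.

32.972

With k distinct servers already seen, the next new one arrives after an expected 17/(17-k) requests.
Sum over k = 0,...,14: E = 17/17 + 17/16 + 17/15 + ... + 17/4 + 17/3 = 32.9724.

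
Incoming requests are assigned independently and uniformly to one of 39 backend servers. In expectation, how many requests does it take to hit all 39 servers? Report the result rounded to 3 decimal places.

Split into phases: going from k distinct to k+1 distinct takes on average 39/(39-k) requests.
E[T] = 39/39 + 39/38 + 39/37 + ... + 39/2 + 39/1 = 39·H_{39}.
H_{39} = 4.2535, so E[T] = 165.8882.

165.888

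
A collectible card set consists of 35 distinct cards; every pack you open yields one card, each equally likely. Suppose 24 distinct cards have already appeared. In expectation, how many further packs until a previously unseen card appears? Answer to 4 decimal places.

The number of packs until the next new card is geometric with success probability 11/35, so its mean is 35/11.
E = 35/11 = 3.18182.

3.1818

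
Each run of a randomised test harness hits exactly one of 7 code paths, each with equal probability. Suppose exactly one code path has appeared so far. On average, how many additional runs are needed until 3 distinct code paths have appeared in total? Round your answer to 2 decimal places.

The wait to go from k to k+1 distinct code paths is geometric with mean 7/(7-k).
Sum over k = 1,...,2: E = 7/6 + 7/5 = 2.567.

2.57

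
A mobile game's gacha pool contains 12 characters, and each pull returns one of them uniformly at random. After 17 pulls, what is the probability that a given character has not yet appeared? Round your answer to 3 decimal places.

Each pull misses the fixed character with probability (12-1)/12 = 11/12, independently.
P(still missing after 17) = (11/12)^17 = 0.2278.

0.228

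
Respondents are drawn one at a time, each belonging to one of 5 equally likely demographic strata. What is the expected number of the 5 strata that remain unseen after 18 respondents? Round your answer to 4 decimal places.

For each stratum, P(unseen after 18) = (4/5)^18 = 0.01801.
By linearity of expectation, E[unseen] = 5·(4/5)^18 = 0.09007.

0.0901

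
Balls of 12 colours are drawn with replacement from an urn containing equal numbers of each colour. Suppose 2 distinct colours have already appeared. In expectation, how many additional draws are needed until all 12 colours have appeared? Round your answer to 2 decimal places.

The wait to go from k to k+1 distinct colours is geometric with mean 12/(12-k).
Sum over k = 2,...,11: E = 12/10 + 12/9 + 12/8 + ... + 12/2 + 12/1 = 35.148.

35.15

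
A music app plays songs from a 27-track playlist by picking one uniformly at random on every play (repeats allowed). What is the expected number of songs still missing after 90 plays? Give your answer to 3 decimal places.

0.904

For each song, P(unseen after 90) = (26/27)^90 = 0.0335.
By linearity of expectation, E[unseen] = 27·(26/27)^90 = 0.9041.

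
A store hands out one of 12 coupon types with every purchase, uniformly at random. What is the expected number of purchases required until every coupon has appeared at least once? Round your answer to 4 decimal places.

After k distinct coupons have appeared, the next purchase gives a new one with probability (12-k)/12, so the expected wait for the (k+1)-th is 12/(12-k).
E[T] = 12/12 + 12/11 + 12/10 + ... + 12/2 + 12/1 = 12·H_{12}.
H_{12} = 3.10321, so E[T] = 37.23853.

37.2385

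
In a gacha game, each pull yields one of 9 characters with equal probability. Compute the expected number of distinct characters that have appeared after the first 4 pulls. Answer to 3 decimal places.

For each character, P(seen in 4 pulls) = 1 - (8/9)^4 = 0.3757.
By linearity of expectation, E[distinct seen] = 9·(1 - (8/9)^4) = 3.3813.

3.381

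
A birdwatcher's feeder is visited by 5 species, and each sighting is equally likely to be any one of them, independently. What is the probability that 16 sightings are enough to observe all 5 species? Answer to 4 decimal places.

0.8621

Let A_i be the event that species i is missing after 16 sightings. By inclusion–exclusion on the A_i,
P(all seen) = Σ_{j=0}^{5} (-1)^j C(5,j)((5-j)/5)^16
= 1.00000 - 0.14074 + 0.00282 - 0.00000 + 0.00000 - 0.00000
= 0.86208.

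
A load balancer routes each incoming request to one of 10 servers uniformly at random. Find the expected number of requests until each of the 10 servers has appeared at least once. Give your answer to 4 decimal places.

After k distinct servers have appeared, the next request gives a new one with probability (10-k)/10, so the expected wait for the (k+1)-th is 10/(10-k).
E[T] = 10/10 + 10/9 + 10/8 + ... + 10/2 + 10/1 = 10·H_{10}.
H_{10} = 2.92897, so E[T] = 29.28968.

29.2897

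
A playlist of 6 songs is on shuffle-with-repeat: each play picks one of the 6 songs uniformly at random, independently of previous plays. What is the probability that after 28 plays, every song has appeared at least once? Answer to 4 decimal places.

0.9638

By inclusion–exclusion over which songs are missing,
P(all seen) = Σ_{j=0}^{6} (-1)^j C(6,j)((6-j)/6)^28
= 1.00000 - 0.03640 + 0.00018 - 0.00000 + 0.00000 - 0.00000 + 0.00000
= 0.96378.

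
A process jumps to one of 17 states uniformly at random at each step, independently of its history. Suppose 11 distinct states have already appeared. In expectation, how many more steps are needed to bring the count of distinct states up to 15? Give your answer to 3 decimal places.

From k distinct to k+1 distinct takes on average 17/(17-k) steps.
Sum over k = 11,...,14: E = 17/6 + 17/5 + 17/4 + 17/3 = 16.1500.

16.150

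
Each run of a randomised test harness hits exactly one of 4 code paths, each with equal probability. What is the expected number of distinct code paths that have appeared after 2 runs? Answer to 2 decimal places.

For each code path, P(seen in 2 runs) = 1 - (3/4)^2 = 0.438.
By linearity of expectation, E[distinct seen] = 4·(1 - (3/4)^2) = 1.750.

1.75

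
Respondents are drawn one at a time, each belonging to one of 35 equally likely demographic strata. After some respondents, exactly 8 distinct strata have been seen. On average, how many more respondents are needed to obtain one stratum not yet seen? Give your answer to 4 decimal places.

1.2963

Each respondent yields a new stratum with probability (35-8)/35 = 27/35, so the wait is geometric with mean 35/27.
E = 35/27 = 1.29630.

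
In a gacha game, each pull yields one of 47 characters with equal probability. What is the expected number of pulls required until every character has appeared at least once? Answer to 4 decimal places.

Split into phases: going from k distinct to k+1 distinct takes on average 47/(47-k) pulls.
E[T] = 47/47 + 47/46 + 47/45 + ... + 47/2 + 47/1 = 47·H_{47}.
H_{47} = 4.43796, so E[T] = 208.58430.

208.5843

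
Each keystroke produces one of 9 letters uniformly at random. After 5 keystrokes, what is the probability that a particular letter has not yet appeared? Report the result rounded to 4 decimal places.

On each keystroke the fixed letter fails to appear with probability 8/9.
P(still missing after 5) = (8/9)^5 = 0.55493.

0.5549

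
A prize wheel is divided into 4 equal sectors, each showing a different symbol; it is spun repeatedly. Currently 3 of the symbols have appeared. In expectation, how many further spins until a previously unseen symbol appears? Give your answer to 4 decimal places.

4.0000

Each spin yields a new symbol with probability (4-3)/4 = 1/4, so the wait is geometric with mean 4/1.
E = 4/1 = 4.00000.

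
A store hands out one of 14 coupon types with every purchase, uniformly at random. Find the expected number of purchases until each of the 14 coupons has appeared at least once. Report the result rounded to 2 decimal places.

45.52

Split into phases: going from k distinct to k+1 distinct takes on average 14/(14-k) purchases.
E[T] = 14/14 + 14/13 + 14/12 + ... + 14/2 + 14/1 = 14·H_{14}.
H_{14} = 3.252, so E[T] = 45.522.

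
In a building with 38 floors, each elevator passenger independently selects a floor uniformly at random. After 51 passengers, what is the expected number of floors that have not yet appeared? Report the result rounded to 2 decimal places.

9.75

For each floor, P(unseen after 51) = (37/38)^51 = 0.257.
By linearity of expectation, E[unseen] = 38·(37/38)^51 = 9.752.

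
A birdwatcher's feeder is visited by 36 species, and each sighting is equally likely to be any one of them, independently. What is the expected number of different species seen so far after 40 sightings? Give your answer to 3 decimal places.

24.334

For each species, P(seen in 40 sightings) = 1 - (35/36)^40 = 0.6759.
By linearity of expectation, E[distinct seen] = 36·(1 - (35/36)^40) = 24.3339.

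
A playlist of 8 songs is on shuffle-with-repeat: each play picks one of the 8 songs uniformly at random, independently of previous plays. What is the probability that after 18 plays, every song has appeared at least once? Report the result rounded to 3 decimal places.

Let A_i be the event that song i is missing after 18 plays. By inclusion–exclusion on the A_i,
P(all seen) = Σ_{j=0}^{8} (-1)^j C(8,j)((8-j)/8)^18
= 1.0000 - 0.7232 + 0.1579 - 0.0119 + 0.0003 - 0.0000 + 0.0000 - 0.0000 + 0.0000
= 0.4231.

0.423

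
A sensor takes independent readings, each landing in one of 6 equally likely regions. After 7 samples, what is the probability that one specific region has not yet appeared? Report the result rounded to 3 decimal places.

0.279

On each sample the fixed region fails to appear with probability 5/6.
P(still missing after 7) = (5/6)^7 = 0.2791.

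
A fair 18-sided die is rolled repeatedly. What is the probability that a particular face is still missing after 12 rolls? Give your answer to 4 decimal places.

0.5036

Each roll misses the fixed face with probability (18-1)/18 = 17/18, independently.
P(still missing after 12) = (17/18)^12 = 0.50364.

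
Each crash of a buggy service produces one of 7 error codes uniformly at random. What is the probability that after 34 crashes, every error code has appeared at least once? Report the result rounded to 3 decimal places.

0.963

Let A_i be the event that error code i is missing after 34 crashes. By inclusion–exclusion on the A_i,
P(all seen) = Σ_{j=0}^{7} (-1)^j C(7,j)((7-j)/7)^34
= 1.0000 - 0.0371 + 0.0002 - 0.0000 + 0.0000 - 0.0000 + 0.0000 - 0.0000
= 0.9632.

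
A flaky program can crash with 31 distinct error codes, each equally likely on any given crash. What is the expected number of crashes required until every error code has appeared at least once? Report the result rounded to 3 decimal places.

124.845

The wait to go from k to k+1 distinct error codes is geometric with mean 31/(31-k).
E[T] = 31/31 + 31/30 + 31/29 + ... + 31/2 + 31/1 = 31·H_{31}.
H_{31} = 4.0272, so E[T] = 124.8446.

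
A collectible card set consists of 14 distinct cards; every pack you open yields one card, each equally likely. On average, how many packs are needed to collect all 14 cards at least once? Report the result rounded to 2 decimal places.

After k distinct cards have appeared, the next pack gives a new one with probability (14-k)/14, so the expected wait for the (k+1)-th is 14/(14-k).
E[T] = 14/14 + 14/13 + 14/12 + ... + 14/2 + 14/1 = 14·H_{14}.
H_{14} = 3.252, so E[T] = 45.522.

45.52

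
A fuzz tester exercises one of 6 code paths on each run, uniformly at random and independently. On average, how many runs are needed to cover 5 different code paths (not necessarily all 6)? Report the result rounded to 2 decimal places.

Going from k to k+1 distinct takes a geometric number of runs with mean 6/(6-k).
Sum over k = 0,...,4: E = 6/6 + 6/5 + 6/4 + 6/3 + 6/2 = 8.700.

8.70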